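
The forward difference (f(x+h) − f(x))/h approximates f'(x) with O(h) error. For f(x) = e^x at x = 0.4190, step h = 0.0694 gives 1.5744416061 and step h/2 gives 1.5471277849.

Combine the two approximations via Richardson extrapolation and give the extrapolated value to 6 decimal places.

Error is O(h^1); halving h shrinks it by 2^1 = 2.
Numerator 2*A(h/2) − A(h) = 2*1.5471277849 − 1.5744416061 = 1.5198139637
R = 1.5198139637/1 = 1.5198139637

1.519814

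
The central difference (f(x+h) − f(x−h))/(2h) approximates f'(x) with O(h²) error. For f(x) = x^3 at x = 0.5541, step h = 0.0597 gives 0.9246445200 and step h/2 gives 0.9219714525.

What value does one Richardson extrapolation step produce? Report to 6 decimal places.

Leading term ∝ h^2; use weight 4 = 2^2.
2^2·A(h/2) = 3.6878858100; minus A(h) gives 2.7632412900.
Extrapolated: 2.7632412900 / 3 = 0.9210804300
Gap between inputs: 2.673e-03; correction applied: −0.0008910225.

0.921080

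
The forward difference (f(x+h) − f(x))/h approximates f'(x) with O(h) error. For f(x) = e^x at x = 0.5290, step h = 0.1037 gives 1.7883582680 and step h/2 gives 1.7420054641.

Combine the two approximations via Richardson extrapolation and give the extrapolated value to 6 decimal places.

1.695653

Order 1 gives 2^r = 2 and 2^r − 1 = 1.
2·1.7420054641 − 1.7883582680 = 1.6956526602
Divide by 2^1 − 1 = 1.
R = 1.6956526602/1 = 1.6956526602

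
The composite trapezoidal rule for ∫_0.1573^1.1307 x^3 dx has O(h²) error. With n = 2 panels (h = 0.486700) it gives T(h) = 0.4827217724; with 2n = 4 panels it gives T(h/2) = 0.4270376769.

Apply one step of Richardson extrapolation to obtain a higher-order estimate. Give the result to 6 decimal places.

Leading term ∝ h^2; use weight 4 = 2^2.
Numerator 4×A(h/2) − A(h) = 4×0.4270376769 − 0.4827217724 = 1.2254289352
Divide by 2^2 − 1 = 3.
So the Richardson estimate is 0.4084763117.
Correction |R − A(h/2)| = 1.856e-02; gap |A(h/2) − A(h)| = 5.568e-02.

0.408476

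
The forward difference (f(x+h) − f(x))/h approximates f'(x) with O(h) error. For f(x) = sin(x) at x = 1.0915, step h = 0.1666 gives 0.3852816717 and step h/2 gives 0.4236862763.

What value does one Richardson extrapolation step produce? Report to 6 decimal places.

r = 1, so 2^r = 2.
2*0.4236862763 − 0.3852816717 = 0.4620908809
Denominator 2 − 1 = 1.
R = 0.4620908809/1 = 0.4620908809

0.462091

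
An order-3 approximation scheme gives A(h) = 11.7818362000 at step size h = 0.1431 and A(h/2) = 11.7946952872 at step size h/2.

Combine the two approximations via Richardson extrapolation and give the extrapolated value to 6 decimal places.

Leading term ∝ h^3; use weight 8 = 2^3.
8·11.7946952872 = 94.3575622976; subtract 11.7818362000 → 82.5757260976
(8·11.7946952872 − 11.7818362000)/(8 − 1) = 11.7965322997

11.796532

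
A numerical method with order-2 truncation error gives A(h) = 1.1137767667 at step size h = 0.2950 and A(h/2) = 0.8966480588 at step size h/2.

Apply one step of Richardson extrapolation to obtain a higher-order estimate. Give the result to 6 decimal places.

0.824272

Order 2 gives 2^r = 4 and 2^r − 1 = 3.
4×0.8966480588 = 3.5865922352; subtract 1.1137767667 → 2.4728154685
R = 2.4728154685/3 = 0.8242718228
Gap between inputs: 2.171e-01; correction applied: −0.0723762360.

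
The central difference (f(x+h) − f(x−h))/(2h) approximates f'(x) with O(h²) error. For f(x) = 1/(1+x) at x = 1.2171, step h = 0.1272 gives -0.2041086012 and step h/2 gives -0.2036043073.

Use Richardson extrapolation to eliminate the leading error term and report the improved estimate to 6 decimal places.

Order 2 gives 2^r = 4 and 2^r − 1 = 3.
2^2 × A(h/2) = -0.8144172292; minus A(h) gives -0.6103086280.
Denominator 4 − 1 = 3.
R = (-0.6103086280)/3 = -0.2034362093

-0.203436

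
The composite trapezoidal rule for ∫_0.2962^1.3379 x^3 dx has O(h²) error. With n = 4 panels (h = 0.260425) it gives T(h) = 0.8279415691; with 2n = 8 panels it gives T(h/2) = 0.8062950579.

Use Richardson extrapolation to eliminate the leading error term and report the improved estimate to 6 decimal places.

0.799080

Order 2 gives 2^r = 4 and 2^r − 1 = 3.
Top: 4(0.8062950579) − (0.8279415691) = 2.3972386625
Denominator 4 − 1 = 3.
R = 2.3972386625/3 = 0.7990795542
Correction |R − A(h/2)| = 7.216e-03; gap |A(h/2) − A(h)| = 2.165e-02.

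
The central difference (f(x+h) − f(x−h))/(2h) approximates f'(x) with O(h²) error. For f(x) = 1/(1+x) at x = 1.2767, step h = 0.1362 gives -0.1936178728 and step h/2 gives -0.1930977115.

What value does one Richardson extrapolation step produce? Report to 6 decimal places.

-0.192924

r = 2, so 2^r = 4.
Numerator 4·A(h/2) − A(h) = 4·(-0.1930977115) − (-0.1936178728) = -0.5787729732
Extrapolated: (-0.5787729732) / 3 = -0.1929243244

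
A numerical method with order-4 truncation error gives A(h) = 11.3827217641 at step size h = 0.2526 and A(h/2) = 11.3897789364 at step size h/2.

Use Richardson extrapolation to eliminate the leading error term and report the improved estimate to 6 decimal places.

11.390249

The method has order 4: 2^4 = 16.
Difference of the inputs: 11.3897789364 − 11.3827217641 = 0.0070571723
Divide by 2^4 − 1 = 15: 0.0070571723/15 = 0.0004704782
R = 11.3897789364 + 0.0004704782 = 11.3902494146
Correction |R − A(h/2)| = 4.705e-04; gap |A(h/2) − A(h)| = 7.057e-03.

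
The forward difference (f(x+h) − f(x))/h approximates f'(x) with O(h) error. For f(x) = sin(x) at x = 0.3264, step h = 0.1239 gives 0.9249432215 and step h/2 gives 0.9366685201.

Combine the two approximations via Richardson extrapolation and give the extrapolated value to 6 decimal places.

0.948394

Method order is 1; weight 2^1 = 2.
2^1 × A(h/2) = 1.8733370402; minus A(h) gives 0.9483938187.
0.9483938187 ÷ 1 = 0.9483938187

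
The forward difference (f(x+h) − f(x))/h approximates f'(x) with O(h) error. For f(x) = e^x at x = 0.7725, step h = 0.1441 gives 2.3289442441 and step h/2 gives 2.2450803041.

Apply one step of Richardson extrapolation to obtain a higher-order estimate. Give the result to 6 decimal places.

2.161216

The method has order 1: 2^1 = 2.
2^1*A(h/2) = 4.4901606082; minus A(h) gives 2.1612163641.
Denominator 2 − 1 = 1.
So the Richardson estimate is 2.1612163641.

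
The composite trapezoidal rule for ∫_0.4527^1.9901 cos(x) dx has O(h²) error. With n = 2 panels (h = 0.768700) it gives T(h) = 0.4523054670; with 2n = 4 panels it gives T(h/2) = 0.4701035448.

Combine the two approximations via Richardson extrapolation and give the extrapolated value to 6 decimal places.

Order 2 gives 2^r = 4 and 2^r − 1 = 3.
Numerator 4 × A(h/2) − A(h) = 4 × 0.4701035448 − 0.4523054670 = 1.4281087122
(4 × 0.4701035448 − 0.4523054670)/(4 − 1) = 0.4760362374
Correction |R − A(h/2)| = 5.933e-03; gap |A(h/2) − A(h)| = 1.780e-02.

0.476036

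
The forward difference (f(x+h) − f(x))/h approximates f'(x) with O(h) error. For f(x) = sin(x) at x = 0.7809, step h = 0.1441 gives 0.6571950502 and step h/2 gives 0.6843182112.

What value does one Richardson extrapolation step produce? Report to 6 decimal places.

0.711441

With r = 1 the leading error scales as h^1, so the weight is 2^1 = 2.
Numerator 2 × A(h/2) − A(h) = 2 × 0.6843182112 − 0.6571950502 = 0.7114413722
Extrapolated: 0.7114413722 / 1 = 0.7114413722
Shift from A(h/2): +0.0271231610.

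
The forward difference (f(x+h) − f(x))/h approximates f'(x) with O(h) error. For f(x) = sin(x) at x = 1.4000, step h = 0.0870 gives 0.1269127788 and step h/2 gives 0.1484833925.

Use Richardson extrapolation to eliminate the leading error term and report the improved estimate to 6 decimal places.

r = 1: numerator weight 2, denominator 1.
2×0.1484833925 − 0.1269127788 = 0.1700540062
(2×0.1484833925 − 0.1269127788)/(2 − 1) = 0.1700540062

0.170054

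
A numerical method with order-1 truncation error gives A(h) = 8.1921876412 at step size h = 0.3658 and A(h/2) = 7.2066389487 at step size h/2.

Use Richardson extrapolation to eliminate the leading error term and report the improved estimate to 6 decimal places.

Leading term ∝ h^1; use weight 2 = 2^1.
Numerator 2 × A(h/2) − A(h) = 2 × 7.2066389487 − 8.1921876412 = 6.2210902562
Divide by 2^1 − 1 = 1.
So the Richardson estimate is 6.2210902562.
Gap between inputs: 9.855e-01; correction applied: −0.9855486925.

6.221090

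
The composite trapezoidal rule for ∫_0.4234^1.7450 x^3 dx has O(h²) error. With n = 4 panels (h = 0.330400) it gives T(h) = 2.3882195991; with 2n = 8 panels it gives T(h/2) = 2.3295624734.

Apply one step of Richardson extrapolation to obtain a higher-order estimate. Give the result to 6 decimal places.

Error is O(h^2); halving h shrinks it by 2^2 = 4.
Numerator 4×A(h/2) − A(h) = 4×2.3295624734 − 2.3882195991 = 6.9300302945
Extrapolated: 6.9300302945 / 3 = 2.3100100982

2.310010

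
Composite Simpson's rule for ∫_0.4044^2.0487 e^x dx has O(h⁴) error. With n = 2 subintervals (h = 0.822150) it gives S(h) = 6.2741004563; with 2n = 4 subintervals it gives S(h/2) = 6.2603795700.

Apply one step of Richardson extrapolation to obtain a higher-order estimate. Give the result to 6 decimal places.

The method has order 4: 2^4 = 16.
16*6.2603795700 = 100.1660731200; subtract 6.2741004563 → 93.8919726637
(16*6.2603795700 − 6.2741004563)/(16 − 1) = 6.2594648442

6.259465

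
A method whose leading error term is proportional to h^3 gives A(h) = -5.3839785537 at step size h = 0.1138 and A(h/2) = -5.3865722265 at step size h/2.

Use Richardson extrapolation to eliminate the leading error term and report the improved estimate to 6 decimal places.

Leading term ∝ h^3; use weight 8 = 2^3.
8*(-5.3865722265) = -43.0925778120; (-43.0925778120) − (-5.3839785537) = -37.7085992583
(8*(-5.3865722265) − (-5.3839785537))/(8 − 1) = -5.3869427512

-5.386943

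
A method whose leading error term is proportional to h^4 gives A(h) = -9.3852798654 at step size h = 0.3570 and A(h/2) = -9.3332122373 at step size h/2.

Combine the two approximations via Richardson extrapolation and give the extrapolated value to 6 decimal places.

-9.329741

Leading term ∝ h^4; use weight 16 = 2^4.
Numerator 16*A(h/2) − A(h) = 16*(-9.3332122373) − (-9.3852798654) = -139.9461159314
Divide by 2^4 − 1 = 15.
R = (-139.9461159314)/15 = -9.3297410621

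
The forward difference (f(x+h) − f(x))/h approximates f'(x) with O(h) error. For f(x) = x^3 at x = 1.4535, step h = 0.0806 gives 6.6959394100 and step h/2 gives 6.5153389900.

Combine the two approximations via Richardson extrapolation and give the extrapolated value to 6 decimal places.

Leading term ∝ h^1; use weight 2 = 2^1.
2^1 × A(h/2) = 13.0306779800; minus A(h) gives 6.3347385700.
Denominator 2 − 1 = 1.
Extrapolated: 6.3347385700 / 1 = 6.3347385700

6.334739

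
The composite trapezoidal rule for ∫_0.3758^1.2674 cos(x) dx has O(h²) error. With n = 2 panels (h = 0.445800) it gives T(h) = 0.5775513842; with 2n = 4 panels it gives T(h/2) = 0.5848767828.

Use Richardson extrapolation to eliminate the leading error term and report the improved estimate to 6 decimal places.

0.587319

With r = 2 the leading error scales as h^2, so the weight is 2^2 = 4.
4·0.5848767828 = 2.3395071312; subtract 0.5775513842 → 1.7619557470
Divide by 2^2 − 1 = 3.
(4·0.5848767828 − 0.5775513842)/(4 − 1) = 0.5873185823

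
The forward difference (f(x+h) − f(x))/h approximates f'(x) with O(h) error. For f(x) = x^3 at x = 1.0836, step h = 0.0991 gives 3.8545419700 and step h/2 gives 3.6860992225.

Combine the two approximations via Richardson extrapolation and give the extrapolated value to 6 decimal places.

Error is O(h^1); halving h shrinks it by 2^1 = 2.
2×3.6860992225 = 7.3721984450; subtract 3.8545419700 → 3.5176564750
Denominator 2 − 1 = 1.
So the Richardson estimate is 3.5176564750.

3.517656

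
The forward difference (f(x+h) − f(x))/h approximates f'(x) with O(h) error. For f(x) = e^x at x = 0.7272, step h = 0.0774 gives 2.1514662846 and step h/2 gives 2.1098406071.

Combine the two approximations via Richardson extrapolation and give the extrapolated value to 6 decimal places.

2.068215

r = 1, so 2^r = 2.
Numerator 2 × A(h/2) − A(h) = 2 × 2.1098406071 − 2.1514662846 = 2.0682149296
Divide by 2^1 − 1 = 1.
(2 × 2.1098406071 − 2.1514662846)/(2 − 1) = 2.0682149296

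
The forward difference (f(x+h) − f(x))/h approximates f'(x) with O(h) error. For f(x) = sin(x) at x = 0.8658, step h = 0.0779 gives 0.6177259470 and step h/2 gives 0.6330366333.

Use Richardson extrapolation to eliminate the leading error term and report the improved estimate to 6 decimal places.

Method order is 1; weight 2^1 = 2.
2^1*A(h/2) = 1.2660732666; minus A(h) gives 0.6483473196.
(2*0.6330366333 − 0.6177259470)/(2 − 1) = 0.6483473196
Correction |R − A(h/2)| = 1.531e-02; gap |A(h/2) − A(h)| = 1.531e-02.

0.648347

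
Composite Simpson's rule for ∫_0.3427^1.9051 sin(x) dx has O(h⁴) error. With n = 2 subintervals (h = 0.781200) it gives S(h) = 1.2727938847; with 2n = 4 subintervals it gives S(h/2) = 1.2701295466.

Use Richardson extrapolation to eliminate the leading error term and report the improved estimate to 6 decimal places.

Leading term ∝ h^4; use weight 16 = 2^4.
Top: 16(1.2701295466) − (1.2727938847) = 19.0492788609
Denominator 16 − 1 = 15.
Result: 1.2699519241

1.269952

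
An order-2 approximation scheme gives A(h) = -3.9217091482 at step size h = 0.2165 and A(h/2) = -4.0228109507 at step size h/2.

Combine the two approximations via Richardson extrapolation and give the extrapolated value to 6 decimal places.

-4.056512

r = 2, so 2^r = 4.
4×(-4.0228109507) − (-3.9217091482) = -12.1695346546
Divide by 2^2 − 1 = 3.
So the Richardson estimate is -4.0565115515.
Correction |R − A(h/2)| = 3.370e-02; gap |A(h/2) − A(h)| = 1.011e-01.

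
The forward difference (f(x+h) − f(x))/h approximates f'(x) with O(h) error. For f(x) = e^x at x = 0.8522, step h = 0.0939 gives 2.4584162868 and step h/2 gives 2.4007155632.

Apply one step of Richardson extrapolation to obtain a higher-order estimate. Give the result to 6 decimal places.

The method has order 1: 2^1 = 2.
2^1 × A(h/2) = 4.8014311264; minus A(h) gives 2.3430148396.
(2 × 2.4007155632 − 2.4584162868)/(2 − 1) = 2.3430148396
Gap between inputs: 5.770e-02; correction applied: −0.0577007236.

2.343015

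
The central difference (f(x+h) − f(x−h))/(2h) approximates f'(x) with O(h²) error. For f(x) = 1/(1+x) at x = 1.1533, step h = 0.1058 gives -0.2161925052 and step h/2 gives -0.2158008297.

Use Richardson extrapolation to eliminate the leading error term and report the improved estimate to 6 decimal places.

-0.215670

With r = 2 the leading error scales as h^2, so the weight is 2^2 = 4.
Top: 4(-0.2158008297) − (-0.2161925052) = -0.6470108136
Divide by 2^2 − 1 = 3.
Result: -0.2156702712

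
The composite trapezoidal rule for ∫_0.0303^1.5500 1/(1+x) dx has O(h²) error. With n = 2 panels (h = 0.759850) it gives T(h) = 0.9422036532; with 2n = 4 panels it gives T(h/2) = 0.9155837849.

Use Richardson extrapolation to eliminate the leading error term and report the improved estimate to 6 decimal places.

0.906710

r = 2, so 2^r = 4.
2^2*A(h/2) = 3.6623351396; minus A(h) gives 2.7201314864.
(4*0.9155837849 − 0.9422036532)/(4 − 1) = 0.9067104955
Correction |R − A(h/2)| = 8.873e-03; gap |A(h/2) − A(h)| = 2.662e-02.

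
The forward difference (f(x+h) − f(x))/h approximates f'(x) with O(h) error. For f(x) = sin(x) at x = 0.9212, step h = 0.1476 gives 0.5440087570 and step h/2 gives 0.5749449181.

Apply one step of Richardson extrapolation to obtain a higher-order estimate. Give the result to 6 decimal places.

0.605881

Leading term ∝ h^1; use weight 2 = 2^1.
2^1*A(h/2) = 1.1498898362; minus A(h) gives 0.6058810792.
Divide by 2^1 − 1 = 1.
0.6058810792 ÷ 1 = 0.6058810792
Correction |R − A(h/2)| = 3.094e-02; gap |A(h/2) − A(h)| = 3.094e-02.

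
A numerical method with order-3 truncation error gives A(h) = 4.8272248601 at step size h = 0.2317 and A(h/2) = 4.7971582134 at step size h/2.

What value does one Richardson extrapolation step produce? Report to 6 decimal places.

4.792863

r = 3: numerator weight 8, denominator 7.
Numerator 8*A(h/2) − A(h) = 8*4.7971582134 − 4.8272248601 = 33.5500408471
R = 33.5500408471/7 = 4.7928629782
Shift from A(h/2): −0.0042952352.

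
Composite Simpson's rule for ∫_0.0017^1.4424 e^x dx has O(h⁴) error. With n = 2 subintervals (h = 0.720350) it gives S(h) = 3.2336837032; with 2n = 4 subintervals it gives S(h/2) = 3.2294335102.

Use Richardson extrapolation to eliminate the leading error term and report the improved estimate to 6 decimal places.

3.229150

Method order is 4; weight 2^4 = 16.
Difference of the inputs: 3.2294335102 − 3.2336837032 = -0.0042501930
Correction (A(h/2) − A(h))/(16 − 1) = (-0.0042501930)/15 = -0.0002833462
R = A(h/2) + (A(h/2) − A(h))/15 = 3.2294335102 − 0.0002833462 = 3.2291501640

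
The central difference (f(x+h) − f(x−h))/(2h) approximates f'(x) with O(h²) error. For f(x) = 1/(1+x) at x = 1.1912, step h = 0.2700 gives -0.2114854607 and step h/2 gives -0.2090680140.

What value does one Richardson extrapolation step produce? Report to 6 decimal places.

The method has order 2: 2^2 = 4.
Top: 4(-0.2090680140) − (-0.2114854607) = -0.6247865953
(4 × (-0.2090680140) − (-0.2114854607))/(4 − 1) = -0.2082621984
Gap between inputs: 2.417e-03; correction applied: +0.0008058156.

-0.208262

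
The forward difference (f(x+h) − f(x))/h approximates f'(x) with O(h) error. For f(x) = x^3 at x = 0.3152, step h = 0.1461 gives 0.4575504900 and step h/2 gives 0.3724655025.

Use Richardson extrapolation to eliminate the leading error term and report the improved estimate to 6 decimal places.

With r = 1 the leading error scales as h^1, so the weight is 2^1 = 2.
Top: 2(0.3724655025) − (0.4575504900) = 0.2873805150
R = 0.2873805150/1 = 0.2873805150

0.287381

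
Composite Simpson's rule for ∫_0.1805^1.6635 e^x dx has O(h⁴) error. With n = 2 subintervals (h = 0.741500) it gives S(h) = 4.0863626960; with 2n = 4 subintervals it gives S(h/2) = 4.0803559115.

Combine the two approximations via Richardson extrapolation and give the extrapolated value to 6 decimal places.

Error is O(h^4); halving h shrinks it by 2^4 = 16.
Top: 16(4.0803559115) − (4.0863626960) = 61.1993318880
Denominator 16 − 1 = 15.
Extrapolated: 61.1993318880 / 15 = 4.0799554592

4.079955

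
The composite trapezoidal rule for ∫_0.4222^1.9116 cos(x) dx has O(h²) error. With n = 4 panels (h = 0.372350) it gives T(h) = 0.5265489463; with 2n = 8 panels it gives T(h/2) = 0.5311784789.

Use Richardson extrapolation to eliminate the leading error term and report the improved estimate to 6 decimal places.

0.532722

Method order is 2; weight 2^2 = 4.
A(h/2) − A(h) = 0.5311784789 − 0.5265489463 = 0.0046295326
Correction (A(h/2) − A(h))/(4 − 1) = 0.0046295326/3 = 0.0015431775
R = A(h/2) + (A(h/2) − A(h))/3 = 0.5311784789 + 0.0015431775 = 0.5327216564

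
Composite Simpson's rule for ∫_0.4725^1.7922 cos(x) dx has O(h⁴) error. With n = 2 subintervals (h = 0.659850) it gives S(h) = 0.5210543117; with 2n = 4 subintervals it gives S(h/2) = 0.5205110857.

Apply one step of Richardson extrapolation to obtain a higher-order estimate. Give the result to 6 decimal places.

0.520475

Method order is 4; weight 2^4 = 16.
Top: 16(0.5205110857) − (0.5210543117) = 7.8071230595
(16 × 0.5205110857 − 0.5210543117)/(16 − 1) = 0.5204748706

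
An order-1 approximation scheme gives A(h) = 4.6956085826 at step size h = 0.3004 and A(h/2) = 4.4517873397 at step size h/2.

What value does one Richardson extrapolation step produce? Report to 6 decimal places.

Error is O(h^1); halving h shrinks it by 2^1 = 2.
Top: 2(4.4517873397) − (4.6956085826) = 4.2079660968
4.2079660968 ÷ 1 = 4.2079660968
Correction |R − A(h/2)| = 2.438e-01; gap |A(h/2) − A(h)| = 2.438e-01.

4.207966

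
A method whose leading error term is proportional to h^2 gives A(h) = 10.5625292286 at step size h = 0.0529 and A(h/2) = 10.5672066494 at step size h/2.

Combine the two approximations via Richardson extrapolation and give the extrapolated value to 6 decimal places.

10.568766

Method order is 2; weight 2^2 = 4.
Weighted: 42.2688265976 − 10.5625292286 = 31.7062973690
(4·10.5672066494 − 10.5625292286)/(4 − 1) = 10.5687657897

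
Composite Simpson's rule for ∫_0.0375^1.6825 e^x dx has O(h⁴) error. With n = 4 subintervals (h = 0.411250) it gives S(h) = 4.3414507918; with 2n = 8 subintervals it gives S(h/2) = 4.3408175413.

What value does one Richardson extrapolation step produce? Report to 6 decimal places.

4.340775

Leading term ∝ h^4; use weight 16 = 2^4.
2^4·A(h/2) = 69.4530806608; minus A(h) gives 65.1116298690.
(16·4.3408175413 − 4.3414507918)/(16 − 1) = 4.3407753246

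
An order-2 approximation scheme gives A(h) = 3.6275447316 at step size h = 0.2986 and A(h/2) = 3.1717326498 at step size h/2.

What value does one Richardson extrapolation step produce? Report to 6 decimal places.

3.019795

Method order is 2; weight 2^2 = 4.
Top: 4(3.1717326498) − (3.6275447316) = 9.0593858676
Denominator 4 − 1 = 3.
So the Richardson estimate is 3.0197952892.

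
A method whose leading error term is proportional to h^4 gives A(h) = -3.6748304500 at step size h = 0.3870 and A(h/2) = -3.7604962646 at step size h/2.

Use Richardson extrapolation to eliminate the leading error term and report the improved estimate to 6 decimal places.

-3.766207

Order 4 gives 2^r = 16 and 2^r − 1 = 15.
2^4·A(h/2) = -60.1679402336; minus A(h) gives -56.4931097836.
Denominator 16 − 1 = 15.
R = (-56.4931097836)/15 = -3.7662073189
Shift from A(h/2): −0.0057110543.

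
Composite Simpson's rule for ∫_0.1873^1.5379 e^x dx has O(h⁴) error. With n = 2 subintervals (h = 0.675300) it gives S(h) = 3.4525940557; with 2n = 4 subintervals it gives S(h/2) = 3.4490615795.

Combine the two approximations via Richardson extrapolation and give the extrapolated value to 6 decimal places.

3.448826

r = 4, so 2^r = 16.
16·3.4490615795 − 3.4525940557 = 51.7323912163
Extrapolated: 51.7323912163 / 15 = 3.4488260811
Gap between inputs: 3.532e-03; correction applied: −0.0002354984.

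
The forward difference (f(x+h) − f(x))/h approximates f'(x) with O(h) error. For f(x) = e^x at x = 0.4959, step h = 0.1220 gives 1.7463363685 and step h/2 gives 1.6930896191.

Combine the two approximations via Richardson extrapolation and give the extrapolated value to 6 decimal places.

The method has order 1: 2^1 = 2.
2×1.6930896191 = 3.3861792382; subtract 1.7463363685 → 1.6398428697
Extrapolated: 1.6398428697 / 1 = 1.6398428697

1.639843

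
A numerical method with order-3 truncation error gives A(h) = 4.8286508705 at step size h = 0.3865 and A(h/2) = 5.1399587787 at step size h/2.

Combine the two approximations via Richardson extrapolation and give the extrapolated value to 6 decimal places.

5.184431

Error is O(h^3); halving h shrinks it by 2^3 = 8.
Weighted: 41.1196702296 − 4.8286508705 = 36.2910193591
Extrapolated: 36.2910193591 / 7 = 5.1844313370
Gap between inputs: 3.113e-01; correction applied: +0.0444725583.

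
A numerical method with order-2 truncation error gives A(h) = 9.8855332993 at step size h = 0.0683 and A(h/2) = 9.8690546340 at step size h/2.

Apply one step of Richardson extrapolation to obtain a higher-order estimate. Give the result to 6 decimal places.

9.863562

r = 2, so 2^r = 4.
4·9.8690546340 = 39.4762185360; subtract 9.8855332993 → 29.5906852367
29.5906852367 ÷ 3 = 9.8635617456
Gap between inputs: 1.648e-02; correction applied: −0.0054928884.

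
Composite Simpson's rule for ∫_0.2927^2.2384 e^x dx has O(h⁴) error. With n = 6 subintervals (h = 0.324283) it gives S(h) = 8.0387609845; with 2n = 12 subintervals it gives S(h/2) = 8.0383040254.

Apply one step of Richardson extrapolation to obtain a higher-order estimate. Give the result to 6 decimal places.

8.038274

r = 4: numerator weight 16, denominator 15.
Top: 16(8.0383040254) − (8.0387609845) = 120.5741034219
Divide by 2^4 − 1 = 15.
120.5741034219 ÷ 15 = 8.0382735615
Correction |R − A(h/2)| = 3.046e-05; gap |A(h/2) − A(h)| = 4.570e-04.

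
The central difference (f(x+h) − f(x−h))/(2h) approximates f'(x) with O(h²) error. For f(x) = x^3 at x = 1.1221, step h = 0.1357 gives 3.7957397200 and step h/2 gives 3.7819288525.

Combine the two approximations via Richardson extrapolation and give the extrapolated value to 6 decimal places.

Method order is 2; weight 2^2 = 4.
A(h/2) − A(h) = 3.7819288525 − 3.7957397200 = -0.0138108675
Divide by 2^2 − 1 = 3: (-0.0138108675)/3 = -0.0046036225
R = 3.7819288525 − 0.0046036225 = 3.7773252300
Shift from A(h/2): −0.0046036225.

3.777325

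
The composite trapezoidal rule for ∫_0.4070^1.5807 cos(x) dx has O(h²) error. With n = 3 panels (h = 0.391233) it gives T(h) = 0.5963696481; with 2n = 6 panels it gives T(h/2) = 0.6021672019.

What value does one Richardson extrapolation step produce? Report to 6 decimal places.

0.604100

Leading term ∝ h^2; use weight 4 = 2^2.
Top: 4(0.6021672019) − (0.5963696481) = 1.8122991595
Extrapolated: 1.8122991595 / 3 = 0.6040997198
Correction |R − A(h/2)| = 1.933e-03; gap |A(h/2) − A(h)| = 5.798e-03.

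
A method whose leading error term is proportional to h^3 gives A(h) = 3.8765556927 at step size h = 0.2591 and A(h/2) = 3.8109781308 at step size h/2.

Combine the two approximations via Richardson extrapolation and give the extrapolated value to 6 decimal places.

3.801610

r = 3: numerator weight 8, denominator 7.
8×3.8109781308 = 30.4878250464; subtract 3.8765556927 → 26.6112693537
Extrapolated: 26.6112693537 / 7 = 3.8016099077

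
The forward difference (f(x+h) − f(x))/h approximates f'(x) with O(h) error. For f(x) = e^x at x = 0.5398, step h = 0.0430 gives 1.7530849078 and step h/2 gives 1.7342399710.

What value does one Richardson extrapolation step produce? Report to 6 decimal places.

1.715395

r = 1, so 2^r = 2.
2·1.7342399710 = 3.4684799420; subtract 1.7530849078 → 1.7153950342
Divide by 2^1 − 1 = 1.
(2·1.7342399710 − 1.7530849078)/(2 − 1) = 1.7153950342
Correction |R − A(h/2)| = 1.884e-02; gap |A(h/2) − A(h)| = 1.884e-02.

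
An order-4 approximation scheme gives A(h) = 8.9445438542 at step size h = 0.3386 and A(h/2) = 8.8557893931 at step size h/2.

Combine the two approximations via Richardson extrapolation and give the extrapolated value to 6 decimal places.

8.849872

Leading term ∝ h^4; use weight 16 = 2^4.
16*8.8557893931 = 141.6926302896; subtract 8.9445438542 → 132.7480864354
Divide by 2^4 − 1 = 15.
Extrapolated: 132.7480864354 / 15 = 8.8498724290
Shift from A(h/2): −0.0059169641.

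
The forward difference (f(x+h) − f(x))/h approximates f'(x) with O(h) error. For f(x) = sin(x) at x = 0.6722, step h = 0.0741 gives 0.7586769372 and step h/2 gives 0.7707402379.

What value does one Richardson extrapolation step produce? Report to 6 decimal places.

0.782804

Order 1 gives 2^r = 2 and 2^r − 1 = 1.
2·0.7707402379 = 1.5414804758; 1.5414804758 − 0.7586769372 = 0.7828035386
0.7828035386 ÷ 1 = 0.7828035386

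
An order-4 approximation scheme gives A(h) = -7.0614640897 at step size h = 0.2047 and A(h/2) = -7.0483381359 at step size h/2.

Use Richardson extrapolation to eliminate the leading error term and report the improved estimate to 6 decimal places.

-7.047463

r = 4: numerator weight 16, denominator 15.
Numerator 16 × A(h/2) − A(h) = 16 × (-7.0483381359) − (-7.0614640897) = -105.7119460847
(16 × (-7.0483381359) − (-7.0614640897))/(16 − 1) = -7.0474630723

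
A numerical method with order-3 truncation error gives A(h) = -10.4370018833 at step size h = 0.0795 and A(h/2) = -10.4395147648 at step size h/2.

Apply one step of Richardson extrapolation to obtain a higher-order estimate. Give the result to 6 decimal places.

r = 3: numerator weight 8, denominator 7.
2^3×A(h/2) = -83.5161181184; minus A(h) gives -73.0791162351.
Divide by 2^3 − 1 = 7.
R = (-73.0791162351)/7 = -10.4398737479

-10.439874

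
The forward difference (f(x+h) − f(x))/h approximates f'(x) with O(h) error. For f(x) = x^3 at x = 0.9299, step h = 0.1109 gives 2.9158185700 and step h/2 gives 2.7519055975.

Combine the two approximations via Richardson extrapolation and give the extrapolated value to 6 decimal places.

Order 1 gives 2^r = 2 and 2^r − 1 = 1.
A(h/2) − A(h) = 2.7519055975 − 2.9158185700 = -0.1639129725
Divide by 2^1 − 1 = 1: (-0.1639129725)/1 = -0.1639129725
R = A(h/2) + (A(h/2) − A(h))/1 = 2.7519055975 − 0.1639129725 = 2.5879926250

2.587993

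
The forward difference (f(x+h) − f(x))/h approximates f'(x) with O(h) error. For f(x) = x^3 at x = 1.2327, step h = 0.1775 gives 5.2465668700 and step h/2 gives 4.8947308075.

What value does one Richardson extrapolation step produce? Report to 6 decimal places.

The method has order 1: 2^1 = 2.
2·4.8947308075 = 9.7894616150; 9.7894616150 − 5.2465668700 = 4.5428947450
4.5428947450 ÷ 1 = 4.5428947450

4.542895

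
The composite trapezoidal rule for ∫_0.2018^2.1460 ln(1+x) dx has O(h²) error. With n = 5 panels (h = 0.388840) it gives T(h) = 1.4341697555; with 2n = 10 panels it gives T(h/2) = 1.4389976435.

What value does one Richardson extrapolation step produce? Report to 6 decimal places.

r = 2: numerator weight 4, denominator 3.
Numerator 4*A(h/2) − A(h) = 4*1.4389976435 − 1.4341697555 = 4.3218208185
Divide by 2^2 − 1 = 3.
Extrapolated: 4.3218208185 / 3 = 1.4406069395
Gap between inputs: 4.828e-03; correction applied: +0.0016092960.

1.440607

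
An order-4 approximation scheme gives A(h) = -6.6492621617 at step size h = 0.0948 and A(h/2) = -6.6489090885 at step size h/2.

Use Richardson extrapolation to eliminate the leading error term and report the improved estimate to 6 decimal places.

-6.648886

Order 4 gives 2^r = 16 and 2^r − 1 = 15.
16*(-6.6489090885) = -106.3825454160; (-106.3825454160) − (-6.6492621617) = -99.7332832543
Denominator 16 − 1 = 15.
Extrapolated: (-99.7332832543) / 15 = -6.6488855503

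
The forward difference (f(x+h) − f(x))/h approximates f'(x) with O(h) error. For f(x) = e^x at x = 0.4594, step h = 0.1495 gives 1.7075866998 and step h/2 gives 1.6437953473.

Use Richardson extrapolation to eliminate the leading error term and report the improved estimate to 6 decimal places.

The method has order 1: 2^1 = 2.
2^1*A(h/2) = 3.2875906946; minus A(h) gives 1.5800039948.
R = 1.5800039948/1 = 1.5800039948

1.580004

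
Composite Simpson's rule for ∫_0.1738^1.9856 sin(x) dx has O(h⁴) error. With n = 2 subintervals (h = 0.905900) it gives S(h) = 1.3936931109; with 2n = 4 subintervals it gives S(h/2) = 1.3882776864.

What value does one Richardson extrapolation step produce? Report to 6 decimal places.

r = 4, so 2^r = 16.
Numerator 16*A(h/2) − A(h) = 16*1.3882776864 − 1.3936931109 = 20.8187498715
(16*1.3882776864 − 1.3936931109)/(16 − 1) = 1.3879166581

1.387917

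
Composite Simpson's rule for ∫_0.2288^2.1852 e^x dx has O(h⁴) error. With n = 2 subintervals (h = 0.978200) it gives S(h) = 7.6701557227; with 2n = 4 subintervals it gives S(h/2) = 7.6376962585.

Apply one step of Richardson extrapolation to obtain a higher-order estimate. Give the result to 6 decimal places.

7.635532

Leading term ∝ h^4; use weight 16 = 2^4.
16·7.6376962585 = 122.2031401360; subtract 7.6701557227 → 114.5329844133
Divide by 2^4 − 1 = 15.
R = 114.5329844133/15 = 7.6355322942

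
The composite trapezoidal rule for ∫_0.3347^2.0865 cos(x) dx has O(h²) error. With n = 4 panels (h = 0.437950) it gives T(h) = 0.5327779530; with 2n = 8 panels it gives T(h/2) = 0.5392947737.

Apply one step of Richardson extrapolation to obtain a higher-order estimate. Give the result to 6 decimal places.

0.541467

Error is O(h^2); halving h shrinks it by 2^2 = 4.
Weighted: 2.1571790948 − 0.5327779530 = 1.6244011418
Divide by 2^2 − 1 = 3.
R = 1.6244011418/3 = 0.5414670473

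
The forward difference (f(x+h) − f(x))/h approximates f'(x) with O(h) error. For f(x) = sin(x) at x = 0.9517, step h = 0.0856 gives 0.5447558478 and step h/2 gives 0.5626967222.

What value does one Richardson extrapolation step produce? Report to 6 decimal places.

Method order is 1; weight 2^1 = 2.
2*0.5626967222 = 1.1253934444; 1.1253934444 − 0.5447558478 = 0.5806375966
0.5806375966 ÷ 1 = 0.5806375966
Shift from A(h/2): +0.0179408744.

0.580638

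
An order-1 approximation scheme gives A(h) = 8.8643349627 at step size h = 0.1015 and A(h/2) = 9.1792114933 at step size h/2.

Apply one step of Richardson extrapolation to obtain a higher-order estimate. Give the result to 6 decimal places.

Error is O(h^1); halving h shrinks it by 2^1 = 2.
A(h/2) − A(h) = 9.1792114933 − 8.8643349627 = 0.3148765306
Correction (A(h/2) − A(h))/(2 − 1) = 0.3148765306/1 = 0.3148765306
R = A(h/2) + (A(h/2) − A(h))/1 = 9.1792114933 + 0.3148765306 = 9.4940880239

9.494088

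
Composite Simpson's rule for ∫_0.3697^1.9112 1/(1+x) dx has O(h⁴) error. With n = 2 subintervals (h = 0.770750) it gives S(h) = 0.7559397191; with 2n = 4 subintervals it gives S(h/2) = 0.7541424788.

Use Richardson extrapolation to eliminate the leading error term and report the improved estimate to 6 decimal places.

0.754023

r = 4, so 2^r = 16.
Numerator 16 × A(h/2) − A(h) = 16 × 0.7541424788 − 0.7559397191 = 11.3103399417
Extrapolated: 11.3103399417 / 15 = 0.7540226628
Gap between inputs: 1.797e-03; correction applied: −0.0001198160.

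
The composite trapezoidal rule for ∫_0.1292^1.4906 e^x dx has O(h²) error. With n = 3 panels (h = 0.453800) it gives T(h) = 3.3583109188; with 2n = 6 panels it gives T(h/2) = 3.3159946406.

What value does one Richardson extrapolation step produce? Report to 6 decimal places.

3.301889

r = 2, so 2^r = 4.
Numerator 4×A(h/2) − A(h) = 4×3.3159946406 − 3.3583109188 = 9.9056676436
Extrapolated: 9.9056676436 / 3 = 3.3018892145
Correction |R − A(h/2)| = 1.411e-02; gap |A(h/2) − A(h)| = 4.232e-02.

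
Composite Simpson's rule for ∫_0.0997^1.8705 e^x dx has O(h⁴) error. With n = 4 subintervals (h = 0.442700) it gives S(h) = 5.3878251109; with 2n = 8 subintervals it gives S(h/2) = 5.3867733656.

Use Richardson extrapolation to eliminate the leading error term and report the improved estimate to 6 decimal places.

Error is O(h^4); halving h shrinks it by 2^4 = 16.
16*5.3867733656 = 86.1883738496; 86.1883738496 − 5.3878251109 = 80.8005487387
Extrapolated: 80.8005487387 / 15 = 5.3867032492
Gap between inputs: 1.052e-03; correction applied: −0.0000701164.

5.386703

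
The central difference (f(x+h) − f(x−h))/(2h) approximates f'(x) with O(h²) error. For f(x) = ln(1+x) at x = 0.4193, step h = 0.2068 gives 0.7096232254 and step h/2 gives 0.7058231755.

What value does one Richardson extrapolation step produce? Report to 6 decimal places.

Order 2 gives 2^r = 4 and 2^r − 1 = 3.
2^2×A(h/2) = 2.8232927020; minus A(h) gives 2.1136694766.
Denominator 4 − 1 = 3.
R = 2.1136694766/3 = 0.7045564922

0.704556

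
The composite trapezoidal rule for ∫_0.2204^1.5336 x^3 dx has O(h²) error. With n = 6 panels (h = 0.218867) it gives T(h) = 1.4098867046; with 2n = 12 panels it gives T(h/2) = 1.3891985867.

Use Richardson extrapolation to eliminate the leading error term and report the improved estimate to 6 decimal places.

r = 2, so 2^r = 4.
4·1.3891985867 = 5.5567943468; subtract 1.4098867046 → 4.1469076422
R = 4.1469076422/3 = 1.3823025474
Correction |R − A(h/2)| = 6.896e-03; gap |A(h/2) − A(h)| = 2.069e-02.

1.382303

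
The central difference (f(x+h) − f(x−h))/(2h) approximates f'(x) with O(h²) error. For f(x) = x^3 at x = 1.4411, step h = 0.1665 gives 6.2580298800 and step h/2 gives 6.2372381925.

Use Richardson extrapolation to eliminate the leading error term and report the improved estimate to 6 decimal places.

6.230308

The method has order 2: 2^2 = 4.
4×6.2372381925 − 6.2580298800 = 18.6909228900
Denominator 4 − 1 = 3.
Extrapolated: 18.6909228900 / 3 = 6.2303076300
Shift from A(h/2): −0.0069305625.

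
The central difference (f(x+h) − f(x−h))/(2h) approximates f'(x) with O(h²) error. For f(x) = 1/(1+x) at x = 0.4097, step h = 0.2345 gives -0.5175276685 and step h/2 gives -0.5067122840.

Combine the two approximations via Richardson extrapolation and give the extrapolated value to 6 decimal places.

The method has order 2: 2^2 = 4.
Numerator 4 × A(h/2) − A(h) = 4 × (-0.5067122840) − (-0.5175276685) = -1.5093214675
(-1.5093214675) ÷ 3 = -0.5031071558

-0.503107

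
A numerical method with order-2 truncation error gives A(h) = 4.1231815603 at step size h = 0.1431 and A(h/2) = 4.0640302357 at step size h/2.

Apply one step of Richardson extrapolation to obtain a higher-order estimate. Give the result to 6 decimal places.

4.044313

With r = 2 the leading error scales as h^2, so the weight is 2^2 = 4.
2^2 × A(h/2) = 16.2561209428; minus A(h) gives 12.1329393825.
(4 × 4.0640302357 − 4.1231815603)/(4 − 1) = 4.0443131275
Correction |R − A(h/2)| = 1.972e-02; gap |A(h/2) − A(h)| = 5.915e-02.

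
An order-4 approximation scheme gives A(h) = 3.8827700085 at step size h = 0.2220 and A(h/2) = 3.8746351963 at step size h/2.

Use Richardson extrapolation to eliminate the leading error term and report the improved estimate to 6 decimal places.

3.874093

With r = 4 the leading error scales as h^4, so the weight is 2^4 = 16.
16×3.8746351963 = 61.9941631408; 61.9941631408 − 3.8827700085 = 58.1113931323
Extrapolated: 58.1113931323 / 15 = 3.8740928755
Shift from A(h/2): −0.0005423208.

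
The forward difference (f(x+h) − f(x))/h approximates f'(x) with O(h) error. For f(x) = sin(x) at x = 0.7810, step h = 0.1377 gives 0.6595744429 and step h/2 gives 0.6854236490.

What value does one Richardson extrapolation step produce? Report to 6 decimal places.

Method order is 1; weight 2^1 = 2.
Difference of the inputs: 0.6854236490 − 0.6595744429 = 0.0258492061
Correction (A(h/2) − A(h))/(2 − 1) = 0.0258492061/1 = 0.0258492061
R = 0.6854236490 + 0.0258492061 = 0.7112728551
Shift from A(h/2): +0.0258492061.

0.711273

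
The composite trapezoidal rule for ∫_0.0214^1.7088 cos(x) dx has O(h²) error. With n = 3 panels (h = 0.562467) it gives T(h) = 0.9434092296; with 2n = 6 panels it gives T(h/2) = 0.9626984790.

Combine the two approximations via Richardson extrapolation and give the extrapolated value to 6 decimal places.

0.969128

Order 2 gives 2^r = 4 and 2^r − 1 = 3.
2^2×A(h/2) = 3.8507939160; minus A(h) gives 2.9073846864.
Divide by 2^2 − 1 = 3.
R = 2.9073846864/3 = 0.9691282288
Correction |R − A(h/2)| = 6.430e-03; gap |A(h/2) − A(h)| = 1.929e-02.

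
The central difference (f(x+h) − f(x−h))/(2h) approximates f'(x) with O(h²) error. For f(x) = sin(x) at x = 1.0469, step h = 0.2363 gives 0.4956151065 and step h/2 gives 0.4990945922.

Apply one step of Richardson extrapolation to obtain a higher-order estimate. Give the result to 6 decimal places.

0.500254

Error is O(h^2); halving h shrinks it by 2^2 = 4.
4 × 0.4990945922 = 1.9963783688; subtract 0.4956151065 → 1.5007632623
R = 1.5007632623/3 = 0.5002544208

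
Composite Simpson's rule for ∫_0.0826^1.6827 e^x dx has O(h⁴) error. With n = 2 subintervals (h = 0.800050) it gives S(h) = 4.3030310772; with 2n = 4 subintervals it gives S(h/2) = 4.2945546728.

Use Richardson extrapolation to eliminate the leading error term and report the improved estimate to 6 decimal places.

4.293990

r = 4, so 2^r = 16.
Top: 16(4.2945546728) − (4.3030310772) = 64.4098436876
Denominator 16 − 1 = 15.
(16·4.2945546728 − 4.3030310772)/(16 − 1) = 4.2939895792
Shift from A(h/2): −0.0005650936.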